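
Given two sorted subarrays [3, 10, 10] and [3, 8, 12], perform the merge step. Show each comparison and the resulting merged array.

Merging process:

Compare 3 vs 3: take 3 from left. Merged: [3]
Compare 10 vs 3: take 3 from right. Merged: [3, 3]
Compare 10 vs 8: take 8 from right. Merged: [3, 3, 8]
Compare 10 vs 12: take 10 from left. Merged: [3, 3, 8, 10]
Compare 10 vs 12: take 10 from left. Merged: [3, 3, 8, 10, 10]
Append remaining from right: [12]. Merged: [3, 3, 8, 10, 10, 12]

Final merged array: [3, 3, 8, 10, 10, 12]
Total comparisons: 5

The merged array is [3, 3, 8, 10, 10, 12], requiring 5 comparisons. The merge step runs in O(n) time where n is the total number of elements.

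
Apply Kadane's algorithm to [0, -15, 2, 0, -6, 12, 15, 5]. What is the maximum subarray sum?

Using Kadane's algorithm on [0, -15, 2, 0, -6, 12, 15, 5]:

Scanning through the array:
Position 1 (value -15): max_ending_here = -15, max_so_far = 0
Position 2 (value 2): max_ending_here = 2, max_so_far = 2
Position 3 (value 0): max_ending_here = 2, max_so_far = 2
Position 4 (value -6): max_ending_here = -4, max_so_far = 2
Position 5 (value 12): max_ending_here = 12, max_so_far = 12
Position 6 (value 15): max_ending_here = 27, max_so_far = 27
Position 7 (value 5): max_ending_here = 32, max_so_far = 32

Maximum subarray: [12, 15, 5]
Maximum sum: 32

The maximum subarray is [12, 15, 5] with sum 32. This subarray runs from index 5 to index 7.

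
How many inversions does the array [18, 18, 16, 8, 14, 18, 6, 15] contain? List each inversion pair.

Finding inversions in [18, 18, 16, 8, 14, 18, 6, 15]:

(0, 2): arr[0]=18 > arr[2]=16
(0, 3): arr[0]=18 > arr[3]=8
(0, 4): arr[0]=18 > arr[4]=14
(0, 6): arr[0]=18 > arr[6]=6
(0, 7): arr[0]=18 > arr[7]=15
(1, 2): arr[1]=18 > arr[2]=16
(1, 3): arr[1]=18 > arr[3]=8
(1, 4): arr[1]=18 > arr[4]=14
(1, 6): arr[1]=18 > arr[6]=6
(1, 7): arr[1]=18 > arr[7]=15
(2, 3): arr[2]=16 > arr[3]=8
(2, 4): arr[2]=16 > arr[4]=14
(2, 6): arr[2]=16 > arr[6]=6
(2, 7): arr[2]=16 > arr[7]=15
(3, 6): arr[3]=8 > arr[6]=6
(4, 6): arr[4]=14 > arr[6]=6
(5, 6): arr[5]=18 > arr[6]=6
(5, 7): arr[5]=18 > arr[7]=15

Total inversions: 18

The array has 18 inversion(s): (0,2), (0,3), (0,4), (0,6), (0,7), (1,2), (1,3), (1,4), (1,6), (1,7), (2,3), (2,4), (2,6), (2,7), (3,6), (4,6), (5,6), (5,7). Each pair (i,j) satisfies i < j and arr[i] > arr[j].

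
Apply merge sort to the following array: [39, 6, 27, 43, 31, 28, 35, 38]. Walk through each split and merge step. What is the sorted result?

Merge sort trace:

Split: [39, 6, 27, 43, 31, 28, 35, 38] -> [39, 6, 27, 43] and [31, 28, 35, 38]
  Split: [39, 6, 27, 43] -> [39, 6] and [27, 43]
    Split: [39, 6] -> [39] and [6]
    Merge: [39] + [6] -> [6, 39]
    Split: [27, 43] -> [27] and [43]
    Merge: [27] + [43] -> [27, 43]
  Merge: [6, 39] + [27, 43] -> [6, 27, 39, 43]
  Split: [31, 28, 35, 38] -> [31, 28] and [35, 38]
    Split: [31, 28] -> [31] and [28]
    Merge: [31] + [28] -> [28, 31]
    Split: [35, 38] -> [35] and [38]
    Merge: [35] + [38] -> [35, 38]
  Merge: [28, 31] + [35, 38] -> [28, 31, 35, 38]
Merge: [6, 27, 39, 43] + [28, 31, 35, 38] -> [6, 27, 28, 31, 35, 38, 39, 43]

Final sorted array: [6, 27, 28, 31, 35, 38, 39, 43]

The merge sort proceeds by recursively splitting the array and merging sorted halves.
After all merges, the sorted array is [6, 27, 28, 31, 35, 38, 39, 43].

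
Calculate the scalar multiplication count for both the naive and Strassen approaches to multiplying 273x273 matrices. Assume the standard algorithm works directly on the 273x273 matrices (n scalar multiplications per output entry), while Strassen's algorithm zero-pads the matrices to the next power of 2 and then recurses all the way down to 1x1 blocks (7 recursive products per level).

Matrix multiplication for 273x273 matrices:

Strassen's algorithm requires power-of-2 dimensions. Pad 273x273 to 512x512 (next power of 2).

Standard algorithm: 273^3 = 20346417 multiplications
Strassen's algorithm: 7^(log2(512)) = 7^9 = 40353607 multiplications
Difference: 20346417 - 40353607 = -20007190 (Strassen uses MORE here due to padding overhead — for small or just-over-power-of-2 n, padding can outweigh the per-level savings)

Standard: 20346417 multiplications (273^3). Strassen: 40353607 multiplications (7^9, after padding to 512x512). Strassen reduces 8 recursive multiplications to 7 at each level.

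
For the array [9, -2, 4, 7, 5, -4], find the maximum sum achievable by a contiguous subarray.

Using Kadane's algorithm on [9, -2, 4, 7, 5, -4]:

Scanning through the array:
Position 1 (value -2): max_ending_here = 7, max_so_far = 9
Position 2 (value 4): max_ending_here = 11, max_so_far = 11
Position 3 (value 7): max_ending_here = 18, max_so_far = 18
Position 4 (value 5): max_ending_here = 23, max_so_far = 23
Position 5 (value -4): max_ending_here = 19, max_so_far = 23

Maximum subarray: [9, -2, 4, 7, 5]
Maximum sum: 23

The maximum subarray is [9, -2, 4, 7, 5] with sum 23. This subarray runs from index 0 to index 4.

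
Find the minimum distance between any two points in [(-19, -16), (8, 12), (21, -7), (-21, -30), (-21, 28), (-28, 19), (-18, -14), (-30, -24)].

Computing all pairwise distances among 8 points:

d((-19, -16), (8, 12)) = 38.8973
d((-19, -16), (21, -7)) = 41.0
d((-19, -16), (-21, -30)) = 14.1421
d((-19, -16), (-21, 28)) = 44.0454
d((-19, -16), (-28, 19)) = 36.1386
d((-19, -16), (-18, -14)) = 2.2361 <-- minimum
d((-19, -16), (-30, -24)) = 13.6015
d((8, 12), (21, -7)) = 23.0217
d((8, 12), (-21, -30)) = 51.0392
d((8, 12), (-21, 28)) = 33.121
d((8, 12), (-28, 19)) = 36.6742
d((8, 12), (-18, -14)) = 36.7696
d((8, 12), (-30, -24)) = 52.345
d((21, -7), (-21, -30)) = 47.8853
d((21, -7), (-21, 28)) = 54.6717
d((21, -7), (-28, 19)) = 55.4707
d((21, -7), (-18, -14)) = 39.6232
d((21, -7), (-30, -24)) = 53.7587
d((-21, -30), (-21, 28)) = 58.0
d((-21, -30), (-28, 19)) = 49.4975
d((-21, -30), (-18, -14)) = 16.2788
d((-21, -30), (-30, -24)) = 10.8167
d((-21, 28), (-28, 19)) = 11.4018
d((-21, 28), (-18, -14)) = 42.107
d((-21, 28), (-30, -24)) = 52.7731
d((-28, 19), (-18, -14)) = 34.4819
d((-28, 19), (-30, -24)) = 43.0465
d((-18, -14), (-30, -24)) = 15.6205

Closest pair: (-19, -16) and (-18, -14) with distance 2.2361

The closest pair is (-19, -16) and (-18, -14) with Euclidean distance 2.2361. For 8 points, brute-force pairwise comparison is shown above. For large n, the divide-and-conquer algorithm (sort by x, recurse on halves, check the dividing strip) achieves O(n log n).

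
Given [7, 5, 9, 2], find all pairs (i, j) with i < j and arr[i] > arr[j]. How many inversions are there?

Finding inversions in [7, 5, 9, 2]:

(0, 1): arr[0]=7 > arr[1]=5
(0, 3): arr[0]=7 > arr[3]=2
(1, 3): arr[1]=5 > arr[3]=2
(2, 3): arr[2]=9 > arr[3]=2

Total inversions: 4

The array has 4 inversion(s): (0,1), (0,3), (1,3), (2,3). Each pair (i,j) satisfies i < j and arr[i] > arr[j].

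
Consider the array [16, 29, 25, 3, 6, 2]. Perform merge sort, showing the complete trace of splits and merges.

Merge sort trace:

Split: [16, 29, 25, 3, 6, 2] -> [16, 29, 25] and [3, 6, 2]
  Split: [16, 29, 25] -> [16] and [29, 25]
    Split: [29, 25] -> [29] and [25]
    Merge: [29] + [25] -> [25, 29]
  Merge: [16] + [25, 29] -> [16, 25, 29]
  Split: [3, 6, 2] -> [3] and [6, 2]
    Split: [6, 2] -> [6] and [2]
    Merge: [6] + [2] -> [2, 6]
  Merge: [3] + [2, 6] -> [2, 3, 6]
Merge: [16, 25, 29] + [2, 3, 6] -> [2, 3, 6, 16, 25, 29]

Final sorted array: [2, 3, 6, 16, 25, 29]

The merge sort proceeds by recursively splitting the array and merging sorted halves.
After all merges, the sorted array is [2, 3, 6, 16, 25, 29].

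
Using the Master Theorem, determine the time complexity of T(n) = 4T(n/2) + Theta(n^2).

Master Theorem for T(n) = 4T(n/2) + O(n^2):

a = 4, b = 2, c = 2
log_b(a) = log_2(4) = 2.0000

Case 2: c = 2 = log_2(4) = 2.0000
T(n) = O(n^2 log n) = O(n^2 log n)

For T(n) = 4T(n/2) + O(n^2): log_2(4) = 2.0000. This is Case 2 of the Master Theorem (c = log_b(a), equal work at all levels), giving O(n^2 log n).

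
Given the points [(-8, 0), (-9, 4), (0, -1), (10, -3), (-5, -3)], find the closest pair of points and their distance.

Computing all pairwise distances among 5 points:

d((-8, 0), (-9, 4)) = 4.1231 <-- minimum
d((-8, 0), (0, -1)) = 8.0623
d((-8, 0), (10, -3)) = 18.2483
d((-8, 0), (-5, -3)) = 4.2426
d((-9, 4), (0, -1)) = 10.2956
d((-9, 4), (10, -3)) = 20.2485
d((-9, 4), (-5, -3)) = 8.0623
d((0, -1), (10, -3)) = 10.198
d((0, -1), (-5, -3)) = 5.3852
d((10, -3), (-5, -3)) = 15.0

Closest pair: (-8, 0) and (-9, 4) with distance 4.1231

The closest pair is (-8, 0) and (-9, 4) with Euclidean distance 4.1231. For 5 points, brute-force pairwise comparison is shown above. For large n, the divide-and-conquer algorithm (sort by x, recurse on halves, check the dividing strip) achieves O(n log n).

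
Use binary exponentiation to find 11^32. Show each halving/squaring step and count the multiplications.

Computing 11^32 by squaring (build up from 11^1; each line after the first costs one multiplication):

11^1 = 11
11^2 = (11^1)^2 = 11^2 = 121
11^4 = (11^2)^2 = 121^2 = 14641
11^8 = (11^4)^2 = 14641^2 = 214358881
11^16 = (11^8)^2 = 214358881^2 = 45949729863572161
11^32 = (11^16)^2 = 45949729863572161^2 = 2111377674535255285545615254209921

Result: 2111377674535255285545615254209921
Multiplications needed: 5 (5 lines after 11^1)

11^32 = 2111377674535255285545615254209921. Using exponentiation by squaring, this requires 5 multiplications. The key idea: if the exponent is even, square the half-power; if odd, multiply by the base once.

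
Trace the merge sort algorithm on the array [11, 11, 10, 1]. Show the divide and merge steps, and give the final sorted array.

Merge sort trace:

Split: [11, 11, 10, 1] -> [11, 11] and [10, 1]
  Split: [11, 11] -> [11] and [11]
  Merge: [11] + [11] -> [11, 11]
  Split: [10, 1] -> [10] and [1]
  Merge: [10] + [1] -> [1, 10]
Merge: [11, 11] + [1, 10] -> [1, 10, 11, 11]

Final sorted array: [1, 10, 11, 11]

The merge sort proceeds by recursively splitting the array and merging sorted halves.
After all merges, the sorted array is [1, 10, 11, 11].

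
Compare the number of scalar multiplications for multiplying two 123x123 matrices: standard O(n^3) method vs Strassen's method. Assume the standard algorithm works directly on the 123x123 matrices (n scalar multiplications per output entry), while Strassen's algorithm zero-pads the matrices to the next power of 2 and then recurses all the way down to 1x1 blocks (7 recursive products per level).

Matrix multiplication for 123x123 matrices:

Strassen's algorithm requires power-of-2 dimensions. Pad 123x123 to 128x128 (next power of 2).

Standard algorithm: 123^3 = 1860867 multiplications
Strassen's algorithm: 7^(log2(128)) = 7^7 = 823543 multiplications
Savings: 1860867 - 823543 = 1037324 multiplications

Standard: 1860867 multiplications (123^3). Strassen: 823543 multiplications (7^7, after padding to 128x128). Strassen reduces 8 recursive multiplications to 7 at each level.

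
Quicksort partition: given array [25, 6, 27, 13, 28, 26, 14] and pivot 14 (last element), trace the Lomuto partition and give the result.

Lomuto partition with pivot = 14:

Initial array: [25, 6, 27, 13, 28, 26, 14]

arr[0]=25 > 14: no swap
arr[1]=6 <= 14: swap with position 0, array becomes [6, 25, 27, 13, 28, 26, 14]
arr[2]=27 > 14: no swap
arr[3]=13 <= 14: swap with position 1, array becomes [6, 13, 27, 25, 28, 26, 14]
arr[4]=28 > 14: no swap
arr[5]=26 > 14: no swap

Place pivot at position 2: [6, 13, 14, 25, 28, 26, 27]
Pivot position: 2

After partitioning with pivot 14, the array becomes [6, 13, 14, 25, 28, 26, 27]. The pivot is placed at index 2. All elements to the left of the pivot are <= 14, and all elements to the right are > 14.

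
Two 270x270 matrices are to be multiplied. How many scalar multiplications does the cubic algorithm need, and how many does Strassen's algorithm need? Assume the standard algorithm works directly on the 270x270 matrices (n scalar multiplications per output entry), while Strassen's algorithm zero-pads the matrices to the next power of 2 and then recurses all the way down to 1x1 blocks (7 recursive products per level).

Matrix multiplication for 270x270 matrices:

Strassen's algorithm requires power-of-2 dimensions. Pad 270x270 to 512x512 (next power of 2).

Standard algorithm: 270^3 = 19683000 multiplications
Strassen's algorithm: 7^(log2(512)) = 7^9 = 40353607 multiplications
Difference: 19683000 - 40353607 = -20670607 (Strassen uses MORE here due to padding overhead — for small or just-over-power-of-2 n, padding can outweigh the per-level savings)

Standard: 19683000 multiplications (270^3). Strassen: 40353607 multiplications (7^9, after padding to 512x512). Strassen reduces 8 recursive multiplications to 7 at each level.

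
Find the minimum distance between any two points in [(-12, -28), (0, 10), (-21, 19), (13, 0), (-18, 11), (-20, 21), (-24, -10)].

Computing all pairwise distances among 7 points:

d((-12, -28), (0, 10)) = 39.8497
d((-12, -28), (-21, 19)) = 47.8539
d((-12, -28), (13, 0)) = 37.5366
d((-12, -28), (-18, 11)) = 39.4588
d((-12, -28), (-20, 21)) = 49.6488
d((-12, -28), (-24, -10)) = 21.6333
d((0, 10), (-21, 19)) = 22.8473
d((0, 10), (13, 0)) = 16.4012
d((0, 10), (-18, 11)) = 18.0278
d((0, 10), (-20, 21)) = 22.8254
d((0, 10), (-24, -10)) = 31.241
d((-21, 19), (13, 0)) = 38.9487
d((-21, 19), (-18, 11)) = 8.544
d((-21, 19), (-20, 21)) = 2.2361 <-- minimum
d((-21, 19), (-24, -10)) = 29.1548
d((13, 0), (-18, 11)) = 32.8938
d((13, 0), (-20, 21)) = 39.1152
d((13, 0), (-24, -10)) = 38.3275
d((-18, 11), (-20, 21)) = 10.198
d((-18, 11), (-24, -10)) = 21.8403
d((-20, 21), (-24, -10)) = 31.257

Closest pair: (-21, 19) and (-20, 21) with distance 2.2361

The closest pair is (-21, 19) and (-20, 21) with Euclidean distance 2.2361. For 7 points, brute-force pairwise comparison is shown above. For large n, the divide-and-conquer algorithm (sort by x, recurse on halves, check the dividing strip) achieves O(n log n).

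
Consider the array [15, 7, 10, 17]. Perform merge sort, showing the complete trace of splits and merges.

Merge sort trace:

Split: [15, 7, 10, 17] -> [15, 7] and [10, 17]
  Split: [15, 7] -> [15] and [7]
  Merge: [15] + [7] -> [7, 15]
  Split: [10, 17] -> [10] and [17]
  Merge: [10] + [17] -> [10, 17]
Merge: [7, 15] + [10, 17] -> [7, 10, 15, 17]

Final sorted array: [7, 10, 15, 17]

The merge sort proceeds by recursively splitting the array and merging sorted halves.
After all merges, the sorted array is [7, 10, 15, 17].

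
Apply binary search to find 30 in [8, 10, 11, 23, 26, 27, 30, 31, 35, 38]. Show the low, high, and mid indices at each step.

Binary search for 30 in [8, 10, 11, 23, 26, 27, 30, 31, 35, 38]:

lo=0, hi=9, mid=4, arr[mid]=26 -> 26 < 30, search right half
lo=5, hi=9, mid=7, arr[mid]=31 -> 31 > 30, search left half
lo=5, hi=6, mid=5, arr[mid]=27 -> 27 < 30, search right half
lo=6, hi=6, mid=6, arr[mid]=30 -> Found target at index 6!

Binary search finds 30 at index 6 after 4 comparisons. The search repeatedly halves the search space by comparing with the middle element.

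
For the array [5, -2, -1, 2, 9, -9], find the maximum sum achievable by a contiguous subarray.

Using Kadane's algorithm on [5, -2, -1, 2, 9, -9]:

Scanning through the array:
Position 1 (value -2): max_ending_here = 3, max_so_far = 5
Position 2 (value -1): max_ending_here = 2, max_so_far = 5
Position 3 (value 2): max_ending_here = 4, max_so_far = 5
Position 4 (value 9): max_ending_here = 13, max_so_far = 13
Position 5 (value -9): max_ending_here = 4, max_so_far = 13

Maximum subarray: [5, -2, -1, 2, 9]
Maximum sum: 13

The maximum subarray is [5, -2, -1, 2, 9] with sum 13. This subarray runs from index 0 to index 4.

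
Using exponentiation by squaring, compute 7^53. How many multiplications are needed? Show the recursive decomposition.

Computing 7^53 by squaring (build up from 7^1; each line after the first costs one multiplication):

7^1 = 7
7^2 = (7^1)^2 = 7^2 = 49
7^3 = 7 * 7^2 = 7 * 49 = 343
7^6 = (7^3)^2 = 343^2 = 117649
7^12 = (7^6)^2 = 117649^2 = 13841287201
7^13 = 7 * 7^12 = 7 * 13841287201 = 96889010407
7^26 = (7^13)^2 = 96889010407^2 = 9387480337647754305649
7^52 = (7^26)^2 = 9387480337647754305649^2 = 88124787089723195184393736687912818113311201
7^53 = 7 * 7^52 = 7 * 88124787089723195184393736687912818113311201 = 616873509628062366290756156815389726793178407

Result: 616873509628062366290756156815389726793178407
Multiplications needed: 8 (8 lines after 7^1)

7^53 = 616873509628062366290756156815389726793178407. Using exponentiation by squaring, this requires 8 multiplications. The key idea: if the exponent is even, square the half-power; if odd, multiply by the base once.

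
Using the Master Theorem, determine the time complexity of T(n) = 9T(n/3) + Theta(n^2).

Master Theorem for T(n) = 9T(n/3) + O(n^2):

a = 9, b = 3, c = 2
log_b(a) = log_3(9) = 2.0000

Case 2: c = 2 = log_3(9) = 2.0000
T(n) = O(n^2 log n) = O(n^2 log n)

For T(n) = 9T(n/3) + O(n^2): log_3(9) = 2.0000. This is Case 2 of the Master Theorem (c = log_b(a), equal work at all levels), giving O(n^2 log n).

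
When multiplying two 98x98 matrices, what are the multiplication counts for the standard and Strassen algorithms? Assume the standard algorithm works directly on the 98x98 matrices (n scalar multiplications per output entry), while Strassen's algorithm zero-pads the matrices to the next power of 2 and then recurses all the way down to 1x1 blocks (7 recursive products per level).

Matrix multiplication for 98x98 matrices:

Strassen's algorithm requires power-of-2 dimensions. Pad 98x98 to 128x128 (next power of 2).

Standard algorithm: 98^3 = 941192 multiplications
Strassen's algorithm: 7^(log2(128)) = 7^7 = 823543 multiplications
Savings: 941192 - 823543 = 117649 multiplications

Standard: 941192 multiplications (98^3). Strassen: 823543 multiplications (7^7, after padding to 128x128). Strassen reduces 8 recursive multiplications to 7 at each level.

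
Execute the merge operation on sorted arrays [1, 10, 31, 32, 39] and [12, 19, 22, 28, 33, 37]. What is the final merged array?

Merging process:

Compare 1 vs 12: take 1 from left. Merged: [1]
Compare 10 vs 12: take 10 from left. Merged: [1, 10]
Compare 31 vs 12: take 12 from right. Merged: [1, 10, 12]
Compare 31 vs 19: take 19 from right. Merged: [1, 10, 12, 19]
Compare 31 vs 22: take 22 from right. Merged: [1, 10, 12, 19, 22]
Compare 31 vs 28: take 28 from right. Merged: [1, 10, 12, 19, 22, 28]
Compare 31 vs 33: take 31 from left. Merged: [1, 10, 12, 19, 22, 28, 31]
Compare 32 vs 33: take 32 from left. Merged: [1, 10, 12, 19, 22, 28, 31, 32]
Compare 39 vs 33: take 33 from right. Merged: [1, 10, 12, 19, 22, 28, 31, 32, 33]
Compare 39 vs 37: take 37 from right. Merged: [1, 10, 12, 19, 22, 28, 31, 32, 33, 37]
Append remaining from left: [39]. Merged: [1, 10, 12, 19, 22, 28, 31, 32, 33, 37, 39]

Final merged array: [1, 10, 12, 19, 22, 28, 31, 32, 33, 37, 39]
Total comparisons: 10

The merged array is [1, 10, 12, 19, 22, 28, 31, 32, 33, 37, 39], requiring 10 comparisons. The merge step runs in O(n) time where n is the total number of elements.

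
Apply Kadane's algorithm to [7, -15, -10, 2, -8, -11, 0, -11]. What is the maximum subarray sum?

Using Kadane's algorithm on [7, -15, -10, 2, -8, -11, 0, -11]:

Scanning through the array:
Position 1 (value -15): max_ending_here = -8, max_so_far = 7
Position 2 (value -10): max_ending_here = -10, max_so_far = 7
Position 3 (value 2): max_ending_here = 2, max_so_far = 7
Position 4 (value -8): max_ending_here = -6, max_so_far = 7
Position 5 (value -11): max_ending_here = -11, max_so_far = 7
Position 6 (value 0): max_ending_here = 0, max_so_far = 7
Position 7 (value -11): max_ending_here = -11, max_so_far = 7

Maximum subarray: [7]
Maximum sum: 7

The maximum subarray is [7] with sum 7. This subarray runs from index 0 to index 0.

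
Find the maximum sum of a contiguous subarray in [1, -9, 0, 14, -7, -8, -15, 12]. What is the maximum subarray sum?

Using Kadane's algorithm on [1, -9, 0, 14, -7, -8, -15, 12]:

Scanning through the array:
Position 1 (value -9): max_ending_here = -8, max_so_far = 1
Position 2 (value 0): max_ending_here = 0, max_so_far = 1
Position 3 (value 14): max_ending_here = 14, max_so_far = 14
Position 4 (value -7): max_ending_here = 7, max_so_far = 14
Position 5 (value -8): max_ending_here = -1, max_so_far = 14
Position 6 (value -15): max_ending_here = -15, max_so_far = 14
Position 7 (value 12): max_ending_here = 12, max_so_far = 14

Maximum subarray: [0, 14]
Maximum sum: 14

The maximum subarray is [0, 14] with sum 14. This subarray runs from index 2 to index 3.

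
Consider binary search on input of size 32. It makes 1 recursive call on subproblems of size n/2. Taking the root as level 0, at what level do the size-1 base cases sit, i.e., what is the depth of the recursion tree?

For divide and conquer with division factor 2:

Problem sizes at each level:
Level 0: 32
Level 1: 16
Level 2: 8
Level 3: 4
Level 4: 2
Level 5: 1

The root is level 0 and the size-1 base case is level 5 (the tree spans levels 0 through 5, i.e. 6 levels counting the root), so the depth is the number of divisions: log_2(32) = 5

The recursion tree depth is log_2(32) = 5. At each level, the problem size is divided by 2, so it takes 5 divisions to reduce to a base case of size 1. The algorithm makes 1 recursive call at each level.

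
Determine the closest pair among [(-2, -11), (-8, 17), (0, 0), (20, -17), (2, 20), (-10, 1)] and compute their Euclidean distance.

Computing all pairwise distances among 6 points:

d((-2, -11), (-8, 17)) = 28.6356
d((-2, -11), (0, 0)) = 11.1803
d((-2, -11), (20, -17)) = 22.8035
d((-2, -11), (2, 20)) = 31.257
d((-2, -11), (-10, 1)) = 14.4222
d((-8, 17), (0, 0)) = 18.7883
d((-8, 17), (20, -17)) = 44.0454
d((-8, 17), (2, 20)) = 10.4403
d((-8, 17), (-10, 1)) = 16.1245
d((0, 0), (20, -17)) = 26.2488
d((0, 0), (2, 20)) = 20.0998
d((0, 0), (-10, 1)) = 10.0499 <-- minimum
d((20, -17), (2, 20)) = 41.1461
d((20, -17), (-10, 1)) = 34.9857
d((2, 20), (-10, 1)) = 22.4722

Closest pair: (0, 0) and (-10, 1) with distance 10.0499

The closest pair is (0, 0) and (-10, 1) with Euclidean distance 10.0499. For 6 points, brute-force pairwise comparison is shown above. For large n, the divide-and-conquer algorithm (sort by x, recurse on halves, check the dividing strip) achieves O(n log n).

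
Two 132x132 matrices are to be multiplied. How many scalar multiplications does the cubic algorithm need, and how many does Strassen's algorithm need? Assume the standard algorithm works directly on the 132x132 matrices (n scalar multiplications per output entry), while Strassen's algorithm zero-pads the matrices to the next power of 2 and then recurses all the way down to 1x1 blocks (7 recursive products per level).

Matrix multiplication for 132x132 matrices:

Strassen's algorithm requires power-of-2 dimensions. Pad 132x132 to 256x256 (next power of 2).

Standard algorithm: 132^3 = 2299968 multiplications
Strassen's algorithm: 7^(log2(256)) = 7^8 = 5764801 multiplications
Difference: 2299968 - 5764801 = -3464833 (Strassen uses MORE here due to padding overhead — for small or just-over-power-of-2 n, padding can outweigh the per-level savings)

Standard: 2299968 multiplications (132^3). Strassen: 5764801 multiplications (7^8, after padding to 256x256). Strassen reduces 8 recursive multiplications to 7 at each level.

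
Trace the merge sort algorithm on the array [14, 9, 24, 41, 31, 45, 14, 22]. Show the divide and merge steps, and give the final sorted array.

Merge sort trace:

Split: [14, 9, 24, 41, 31, 45, 14, 22] -> [14, 9, 24, 41] and [31, 45, 14, 22]
  Split: [14, 9, 24, 41] -> [14, 9] and [24, 41]
    Split: [14, 9] -> [14] and [9]
    Merge: [14] + [9] -> [9, 14]
    Split: [24, 41] -> [24] and [41]
    Merge: [24] + [41] -> [24, 41]
  Merge: [9, 14] + [24, 41] -> [9, 14, 24, 41]
  Split: [31, 45, 14, 22] -> [31, 45] and [14, 22]
    Split: [31, 45] -> [31] and [45]
    Merge: [31] + [45] -> [31, 45]
    Split: [14, 22] -> [14] and [22]
    Merge: [14] + [22] -> [14, 22]
  Merge: [31, 45] + [14, 22] -> [14, 22, 31, 45]
Merge: [9, 14, 24, 41] + [14, 22, 31, 45] -> [9, 14, 14, 22, 24, 31, 41, 45]

Final sorted array: [9, 14, 14, 22, 24, 31, 41, 45]

The merge sort proceeds by recursively splitting the array and merging sorted halves.
After all merges, the sorted array is [9, 14, 14, 22, 24, 31, 41, 45].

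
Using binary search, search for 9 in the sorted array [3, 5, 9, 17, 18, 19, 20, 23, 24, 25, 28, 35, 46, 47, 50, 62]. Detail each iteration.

Binary search for 9 in [3, 5, 9, 17, 18, 19, 20, 23, 24, 25, 28, 35, 46, 47, 50, 62]:

lo=0, hi=15, mid=7, arr[mid]=23 -> 23 > 9, search left half
lo=0, hi=6, mid=3, arr[mid]=17 -> 17 > 9, search left half
lo=0, hi=2, mid=1, arr[mid]=5 -> 5 < 9, search right half
lo=2, hi=2, mid=2, arr[mid]=9 -> Found target at index 2!

Binary search finds 9 at index 2 after 4 comparisons. The search repeatedly halves the search space by comparing with the middle element.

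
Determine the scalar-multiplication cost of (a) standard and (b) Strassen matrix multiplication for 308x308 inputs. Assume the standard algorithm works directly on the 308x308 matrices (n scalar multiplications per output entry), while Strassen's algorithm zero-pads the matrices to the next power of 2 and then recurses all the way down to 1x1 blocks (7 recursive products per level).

Matrix multiplication for 308x308 matrices:

Strassen's algorithm requires power-of-2 dimensions. Pad 308x308 to 512x512 (next power of 2).

Standard algorithm: 308^3 = 29218112 multiplications
Strassen's algorithm: 7^(log2(512)) = 7^9 = 40353607 multiplications
Difference: 29218112 - 40353607 = -11135495 (Strassen uses MORE here due to padding overhead — for small or just-over-power-of-2 n, padding can outweigh the per-level savings)

Standard: 29218112 multiplications (308^3). Strassen: 40353607 multiplications (7^9, after padding to 512x512). Strassen reduces 8 recursive multiplications to 7 at each level.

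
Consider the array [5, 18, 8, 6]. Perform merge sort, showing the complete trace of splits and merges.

Merge sort trace:

Split: [5, 18, 8, 6] -> [5, 18] and [8, 6]
  Split: [5, 18] -> [5] and [18]
  Merge: [5] + [18] -> [5, 18]
  Split: [8, 6] -> [8] and [6]
  Merge: [8] + [6] -> [6, 8]
Merge: [5, 18] + [6, 8] -> [5, 6, 8, 18]

Final sorted array: [5, 6, 8, 18]

The merge sort proceeds by recursively splitting the array and merging sorted halves.
After all merges, the sorted array is [5, 6, 8, 18].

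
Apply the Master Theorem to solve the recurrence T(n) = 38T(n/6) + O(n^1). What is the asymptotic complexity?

Master Theorem for T(n) = 38T(n/6) + O(n^1):

a = 38, b = 6, c = 1
log_b(a) = log_6(38) = 2.0302

Case 1: c = 1 < log_6(38) = 2.0302
T(n) = O(n^(log_6 38))

For T(n) = 38T(n/6) + O(n^1): log_6(38) = 2.0302. This is Case 1 of the Master Theorem (c < log_b(a), work dominated by leaves), giving O(n^(log_6 38)).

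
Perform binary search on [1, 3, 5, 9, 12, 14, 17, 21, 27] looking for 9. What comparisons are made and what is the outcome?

Binary search for 9 in [1, 3, 5, 9, 12, 14, 17, 21, 27]:

lo=0, hi=8, mid=4, arr[mid]=12 -> 12 > 9, search left half
lo=0, hi=3, mid=1, arr[mid]=3 -> 3 < 9, search right half
lo=2, hi=3, mid=2, arr[mid]=5 -> 5 < 9, search right half
lo=3, hi=3, mid=3, arr[mid]=9 -> Found target at index 3!

Binary search finds 9 at index 3 after 4 comparisons. The search repeatedly halves the search space by comparing with the middle element.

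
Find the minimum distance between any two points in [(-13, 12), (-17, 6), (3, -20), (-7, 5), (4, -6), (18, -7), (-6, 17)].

Computing all pairwise distances among 7 points:

d((-13, 12), (-17, 6)) = 7.2111 <-- minimum
d((-13, 12), (3, -20)) = 35.7771
d((-13, 12), (-7, 5)) = 9.2195
d((-13, 12), (4, -6)) = 24.7588
d((-13, 12), (18, -7)) = 36.3593
d((-13, 12), (-6, 17)) = 8.6023
d((-17, 6), (3, -20)) = 32.8024
d((-17, 6), (-7, 5)) = 10.0499
d((-17, 6), (4, -6)) = 24.1868
d((-17, 6), (18, -7)) = 37.3363
d((-17, 6), (-6, 17)) = 15.5563
d((3, -20), (-7, 5)) = 26.9258
d((3, -20), (4, -6)) = 14.0357
d((3, -20), (18, -7)) = 19.8494
d((3, -20), (-6, 17)) = 38.0789
d((-7, 5), (4, -6)) = 15.5563
d((-7, 5), (18, -7)) = 27.7308
d((-7, 5), (-6, 17)) = 12.0416
d((4, -6), (18, -7)) = 14.0357
d((4, -6), (-6, 17)) = 25.0799
d((18, -7), (-6, 17)) = 33.9411

Closest pair: (-13, 12) and (-17, 6) with distance 7.2111

The closest pair is (-13, 12) and (-17, 6) with Euclidean distance 7.2111. For 7 points, brute-force pairwise comparison is shown above. For large n, the divide-and-conquer algorithm (sort by x, recurse on halves, check the dividing strip) achieves O(n log n).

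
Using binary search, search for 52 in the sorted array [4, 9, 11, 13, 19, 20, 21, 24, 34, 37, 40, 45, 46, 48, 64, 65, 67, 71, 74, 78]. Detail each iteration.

Binary search for 52 in [4, 9, 11, 13, 19, 20, 21, 24, 34, 37, 40, 45, 46, 48, 64, 65, 67, 71, 74, 78]:

lo=0, hi=19, mid=9, arr[mid]=37 -> 37 < 52, search right half
lo=10, hi=19, mid=14, arr[mid]=64 -> 64 > 52, search left half
lo=10, hi=13, mid=11, arr[mid]=45 -> 45 < 52, search right half
lo=12, hi=13, mid=12, arr[mid]=46 -> 46 < 52, search right half
lo=13, hi=13, mid=13, arr[mid]=48 -> 48 < 52, search right half
lo=14 > hi=13, target 52 not found

Binary search determines that 52 is not in the array after 5 comparisons. The search space was exhausted without finding the target.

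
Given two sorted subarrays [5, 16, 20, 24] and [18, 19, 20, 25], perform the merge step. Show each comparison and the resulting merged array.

Merging process:

Compare 5 vs 18: take 5 from left. Merged: [5]
Compare 16 vs 18: take 16 from left. Merged: [5, 16]
Compare 20 vs 18: take 18 from right. Merged: [5, 16, 18]
Compare 20 vs 19: take 19 from right. Merged: [5, 16, 18, 19]
Compare 20 vs 20: take 20 from left. Merged: [5, 16, 18, 19, 20]
Compare 24 vs 20: take 20 from right. Merged: [5, 16, 18, 19, 20, 20]
Compare 24 vs 25: take 24 from left. Merged: [5, 16, 18, 19, 20, 20, 24]
Append remaining from right: [25]. Merged: [5, 16, 18, 19, 20, 20, 24, 25]

Final merged array: [5, 16, 18, 19, 20, 20, 24, 25]
Total comparisons: 7

The merged array is [5, 16, 18, 19, 20, 20, 24, 25], requiring 7 comparisons. The merge step runs in O(n) time where n is the total number of elements.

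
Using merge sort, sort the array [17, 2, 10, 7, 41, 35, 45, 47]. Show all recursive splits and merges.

Merge sort trace:

Split: [17, 2, 10, 7, 41, 35, 45, 47] -> [17, 2, 10, 7] and [41, 35, 45, 47]
  Split: [17, 2, 10, 7] -> [17, 2] and [10, 7]
    Split: [17, 2] -> [17] and [2]
    Merge: [17] + [2] -> [2, 17]
    Split: [10, 7] -> [10] and [7]
    Merge: [10] + [7] -> [7, 10]
  Merge: [2, 17] + [7, 10] -> [2, 7, 10, 17]
  Split: [41, 35, 45, 47] -> [41, 35] and [45, 47]
    Split: [41, 35] -> [41] and [35]
    Merge: [41] + [35] -> [35, 41]
    Split: [45, 47] -> [45] and [47]
    Merge: [45] + [47] -> [45, 47]
  Merge: [35, 41] + [45, 47] -> [35, 41, 45, 47]
Merge: [2, 7, 10, 17] + [35, 41, 45, 47] -> [2, 7, 10, 17, 35, 41, 45, 47]

Final sorted array: [2, 7, 10, 17, 35, 41, 45, 47]

The merge sort proceeds by recursively splitting the array and merging sorted halves.
After all merges, the sorted array is [2, 7, 10, 17, 35, 41, 45, 47].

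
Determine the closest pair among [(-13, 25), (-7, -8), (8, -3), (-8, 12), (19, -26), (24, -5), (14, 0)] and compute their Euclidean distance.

Computing all pairwise distances among 7 points:

d((-13, 25), (-7, -8)) = 33.541
d((-13, 25), (8, -3)) = 35.0
d((-13, 25), (-8, 12)) = 13.9284
d((-13, 25), (19, -26)) = 60.208
d((-13, 25), (24, -5)) = 47.634
d((-13, 25), (14, 0)) = 36.7967
d((-7, -8), (8, -3)) = 15.8114
d((-7, -8), (-8, 12)) = 20.025
d((-7, -8), (19, -26)) = 31.6228
d((-7, -8), (24, -5)) = 31.1448
d((-7, -8), (14, 0)) = 22.4722
d((8, -3), (-8, 12)) = 21.9317
d((8, -3), (19, -26)) = 25.4951
d((8, -3), (24, -5)) = 16.1245
d((8, -3), (14, 0)) = 6.7082 <-- minimum
d((-8, 12), (19, -26)) = 46.6154
d((-8, 12), (24, -5)) = 36.2353
d((-8, 12), (14, 0)) = 25.0599
d((19, -26), (24, -5)) = 21.587
d((19, -26), (14, 0)) = 26.4764
d((24, -5), (14, 0)) = 11.1803

Closest pair: (8, -3) and (14, 0) with distance 6.7082

The closest pair is (8, -3) and (14, 0) with Euclidean distance 6.7082. For 7 points, brute-force pairwise comparison is shown above. For large n, the divide-and-conquer algorithm (sort by x, recurse on halves, check the dividing strip) achieves O(n log n).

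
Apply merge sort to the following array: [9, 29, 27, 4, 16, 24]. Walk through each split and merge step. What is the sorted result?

Merge sort trace:

Split: [9, 29, 27, 4, 16, 24] -> [9, 29, 27] and [4, 16, 24]
  Split: [9, 29, 27] -> [9] and [29, 27]
    Split: [29, 27] -> [29] and [27]
    Merge: [29] + [27] -> [27, 29]
  Merge: [9] + [27, 29] -> [9, 27, 29]
  Split: [4, 16, 24] -> [4] and [16, 24]
    Split: [16, 24] -> [16] and [24]
    Merge: [16] + [24] -> [16, 24]
  Merge: [4] + [16, 24] -> [4, 16, 24]
Merge: [9, 27, 29] + [4, 16, 24] -> [4, 9, 16, 24, 27, 29]

Final sorted array: [4, 9, 16, 24, 27, 29]

The merge sort proceeds by recursively splitting the array and merging sorted halves.
After all merges, the sorted array is [4, 9, 16, 24, 27, 29].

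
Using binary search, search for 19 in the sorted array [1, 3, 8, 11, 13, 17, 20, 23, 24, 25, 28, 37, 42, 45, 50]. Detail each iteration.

Binary search for 19 in [1, 3, 8, 11, 13, 17, 20, 23, 24, 25, 28, 37, 42, 45, 50]:

lo=0, hi=14, mid=7, arr[mid]=23 -> 23 > 19, search left half
lo=0, hi=6, mid=3, arr[mid]=11 -> 11 < 19, search right half
lo=4, hi=6, mid=5, arr[mid]=17 -> 17 < 19, search right half
lo=6, hi=6, mid=6, arr[mid]=20 -> 20 > 19, search left half
lo=6 > hi=5, target 19 not found

Binary search determines that 19 is not in the array after 4 comparisons. The search space was exhausted without finding the target.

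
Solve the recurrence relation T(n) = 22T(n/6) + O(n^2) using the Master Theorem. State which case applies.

Master Theorem for T(n) = 22T(n/6) + O(n^2):

a = 22, b = 6, c = 2
log_b(a) = log_6(22) = 1.7251

Case 3: c = 2 > log_6(22) = 1.7251
T(n) = O(n^2) = O(n^2)

For T(n) = 22T(n/6) + O(n^2): log_6(22) = 1.7251. This is Case 3 of the Master Theorem (c > log_b(a), work dominated by root), giving O(n^2).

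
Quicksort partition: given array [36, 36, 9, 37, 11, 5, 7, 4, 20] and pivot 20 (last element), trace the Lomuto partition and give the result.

Lomuto partition with pivot = 20:

Initial array: [36, 36, 9, 37, 11, 5, 7, 4, 20]

arr[0]=36 > 20: no swap
arr[1]=36 > 20: no swap
arr[2]=9 <= 20: swap with position 0, array becomes [9, 36, 36, 37, 11, 5, 7, 4, 20]
arr[3]=37 > 20: no swap
arr[4]=11 <= 20: swap with position 1, array becomes [9, 11, 36, 37, 36, 5, 7, 4, 20]
arr[5]=5 <= 20: swap with position 2, array becomes [9, 11, 5, 37, 36, 36, 7, 4, 20]
arr[6]=7 <= 20: swap with position 3, array becomes [9, 11, 5, 7, 36, 36, 37, 4, 20]
arr[7]=4 <= 20: swap with position 4, array becomes [9, 11, 5, 7, 4, 36, 37, 36, 20]

Place pivot at position 5: [9, 11, 5, 7, 4, 20, 37, 36, 36]
Pivot position: 5

After partitioning with pivot 20, the array becomes [9, 11, 5, 7, 4, 20, 37, 36, 36]. The pivot is placed at index 5. All elements to the left of the pivot are <= 20, and all elements to the right are > 20.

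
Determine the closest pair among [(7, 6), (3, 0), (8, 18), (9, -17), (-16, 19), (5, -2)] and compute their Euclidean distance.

Computing all pairwise distances among 6 points:

d((7, 6), (3, 0)) = 7.2111
d((7, 6), (8, 18)) = 12.0416
d((7, 6), (9, -17)) = 23.0868
d((7, 6), (-16, 19)) = 26.4197
d((7, 6), (5, -2)) = 8.2462
d((3, 0), (8, 18)) = 18.6815
d((3, 0), (9, -17)) = 18.0278
d((3, 0), (-16, 19)) = 26.8701
d((3, 0), (5, -2)) = 2.8284 <-- minimum
d((8, 18), (9, -17)) = 35.0143
d((8, 18), (-16, 19)) = 24.0208
d((8, 18), (5, -2)) = 20.2237
d((9, -17), (-16, 19)) = 43.8292
d((9, -17), (5, -2)) = 15.5242
d((-16, 19), (5, -2)) = 29.6985

Closest pair: (3, 0) and (5, -2) with distance 2.8284

The closest pair is (3, 0) and (5, -2) with Euclidean distance 2.8284. For 6 points, brute-force pairwise comparison is shown above. For large n, the divide-and-conquer algorithm (sort by x, recurse on halves, check the dividing strip) achieves O(n log n).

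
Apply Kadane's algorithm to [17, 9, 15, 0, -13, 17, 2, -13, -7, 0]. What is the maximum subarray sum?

Using Kadane's algorithm on [17, 9, 15, 0, -13, 17, 2, -13, -7, 0]:

Scanning through the array:
Position 1 (value 9): max_ending_here = 26, max_so_far = 26
Position 2 (value 15): max_ending_here = 41, max_so_far = 41
Position 3 (value 0): max_ending_here = 41, max_so_far = 41
Position 4 (value -13): max_ending_here = 28, max_so_far = 41
Position 5 (value 17): max_ending_here = 45, max_so_far = 45
Position 6 (value 2): max_ending_here = 47, max_so_far = 47
Position 7 (value -13): max_ending_here = 34, max_so_far = 47
Position 8 (value -7): max_ending_here = 27, max_so_far = 47
Position 9 (value 0): max_ending_here = 27, max_so_far = 47

Maximum subarray: [17, 9, 15, 0, -13, 17, 2]
Maximum sum: 47

The maximum subarray is [17, 9, 15, 0, -13, 17, 2] with sum 47. This subarray runs from index 0 to index 6.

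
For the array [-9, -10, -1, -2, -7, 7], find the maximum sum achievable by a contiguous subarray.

Using Kadane's algorithm on [-9, -10, -1, -2, -7, 7]:

Scanning through the array:
Position 1 (value -10): max_ending_here = -10, max_so_far = -9
Position 2 (value -1): max_ending_here = -1, max_so_far = -1
Position 3 (value -2): max_ending_here = -2, max_so_far = -1
Position 4 (value -7): max_ending_here = -7, max_so_far = -1
Position 5 (value 7): max_ending_here = 7, max_so_far = 7

Maximum subarray: [7]
Maximum sum: 7

The maximum subarray is [7] with sum 7. This subarray runs from index 5 to index 5.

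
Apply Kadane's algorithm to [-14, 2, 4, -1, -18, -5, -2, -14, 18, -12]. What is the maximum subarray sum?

Using Kadane's algorithm on [-14, 2, 4, -1, -18, -5, -2, -14, 18, -12]:

Scanning through the array:
Position 1 (value 2): max_ending_here = 2, max_so_far = 2
Position 2 (value 4): max_ending_here = 6, max_so_far = 6
Position 3 (value -1): max_ending_here = 5, max_so_far = 6
Position 4 (value -18): max_ending_here = -13, max_so_far = 6
Position 5 (value -5): max_ending_here = -5, max_so_far = 6
Position 6 (value -2): max_ending_here = -2, max_so_far = 6
Position 7 (value -14): max_ending_here = -14, max_so_far = 6
Position 8 (value 18): max_ending_here = 18, max_so_far = 18
Position 9 (value -12): max_ending_here = 6, max_so_far = 18

Maximum subarray: [18]
Maximum sum: 18

The maximum subarray is [18] with sum 18. This subarray runs from index 8 to index 8.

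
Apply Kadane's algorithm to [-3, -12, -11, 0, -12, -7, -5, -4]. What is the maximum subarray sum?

Using Kadane's algorithm on [-3, -12, -11, 0, -12, -7, -5, -4]:

Scanning through the array:
Position 1 (value -12): max_ending_here = -12, max_so_far = -3
Position 2 (value -11): max_ending_here = -11, max_so_far = -3
Position 3 (value 0): max_ending_here = 0, max_so_far = 0
Position 4 (value -12): max_ending_here = -12, max_so_far = 0
Position 5 (value -7): max_ending_here = -7, max_so_far = 0
Position 6 (value -5): max_ending_here = -5, max_so_far = 0
Position 7 (value -4): max_ending_here = -4, max_so_far = 0

Maximum subarray: [0]
Maximum sum: 0

The maximum subarray is [0] with sum 0. This subarray runs from index 3 to index 3.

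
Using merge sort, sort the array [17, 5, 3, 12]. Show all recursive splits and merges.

Merge sort trace:

Split: [17, 5, 3, 12] -> [17, 5] and [3, 12]
  Split: [17, 5] -> [17] and [5]
  Merge: [17] + [5] -> [5, 17]
  Split: [3, 12] -> [3] and [12]
  Merge: [3] + [12] -> [3, 12]
Merge: [5, 17] + [3, 12] -> [3, 5, 12, 17]

Final sorted array: [3, 5, 12, 17]

The merge sort proceeds by recursively splitting the array and merging sorted halves.
After all merges, the sorted array is [3, 5, 12, 17].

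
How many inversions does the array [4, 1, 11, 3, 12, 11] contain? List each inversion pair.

Finding inversions in [4, 1, 11, 3, 12, 11]:

(0, 1): arr[0]=4 > arr[1]=1
(0, 3): arr[0]=4 > arr[3]=3
(2, 3): arr[2]=11 > arr[3]=3
(4, 5): arr[4]=12 > arr[5]=11

Total inversions: 4

The array has 4 inversion(s): (0,1), (0,3), (2,3), (4,5). Each pair (i,j) satisfies i < j and arr[i] > arr[j].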